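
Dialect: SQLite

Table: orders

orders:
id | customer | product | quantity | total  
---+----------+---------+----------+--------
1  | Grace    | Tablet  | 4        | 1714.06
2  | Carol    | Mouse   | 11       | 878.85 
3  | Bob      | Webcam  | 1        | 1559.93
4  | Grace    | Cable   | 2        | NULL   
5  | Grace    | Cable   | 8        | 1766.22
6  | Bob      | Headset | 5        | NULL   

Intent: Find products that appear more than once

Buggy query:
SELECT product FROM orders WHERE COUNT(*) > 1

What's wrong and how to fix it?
Bug: COUNT(*) is an aggregate and cannot be used in WHERE

Fix: GROUP BY product, then filter groups with HAVING COUNT(*) > 1

Corrected query:
SELECT product FROM orders GROUP BY product HAVING COUNT(*) > 1

Result:
product
-------
Cable  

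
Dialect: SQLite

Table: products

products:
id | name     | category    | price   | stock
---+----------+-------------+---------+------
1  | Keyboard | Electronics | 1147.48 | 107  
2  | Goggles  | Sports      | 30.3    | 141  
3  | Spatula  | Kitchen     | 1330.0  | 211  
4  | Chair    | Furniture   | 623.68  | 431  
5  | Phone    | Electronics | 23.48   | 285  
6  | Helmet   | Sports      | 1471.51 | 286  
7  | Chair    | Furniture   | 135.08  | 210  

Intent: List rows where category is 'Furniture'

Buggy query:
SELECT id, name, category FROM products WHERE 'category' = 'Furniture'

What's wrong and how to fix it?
Bug: 'category' in single quotes is a string literal, not the column; the comparison is literal-vs-literal and never true

Fix: Remove the quotes around the column name (or use double quotes for an identifier)

Corrected query:
SELECT id, name, category FROM products WHERE category = 'Furniture'

Result:
id | name  | category 
---+-------+----------
4  | Chair | Furniture
7  | Chair | Furniture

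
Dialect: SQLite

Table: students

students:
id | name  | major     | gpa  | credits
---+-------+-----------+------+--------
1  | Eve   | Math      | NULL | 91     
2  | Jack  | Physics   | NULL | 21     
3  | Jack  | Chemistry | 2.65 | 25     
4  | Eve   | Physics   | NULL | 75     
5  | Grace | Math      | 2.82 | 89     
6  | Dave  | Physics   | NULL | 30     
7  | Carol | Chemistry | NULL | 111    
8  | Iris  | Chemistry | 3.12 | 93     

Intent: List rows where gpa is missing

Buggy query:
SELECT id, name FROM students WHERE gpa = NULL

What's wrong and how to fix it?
Bug: '= NULL' is always unknown in SQL three-valued logic, so no rows match

Fix: Replace '= NULL' with 'IS NULL'

Corrected query:
SELECT id, name FROM students WHERE gpa IS NULL

Result:
id | name 
---+------
1  | Eve  
2  | Jack 
4  | Eve  
6  | Dave 
7  | Carol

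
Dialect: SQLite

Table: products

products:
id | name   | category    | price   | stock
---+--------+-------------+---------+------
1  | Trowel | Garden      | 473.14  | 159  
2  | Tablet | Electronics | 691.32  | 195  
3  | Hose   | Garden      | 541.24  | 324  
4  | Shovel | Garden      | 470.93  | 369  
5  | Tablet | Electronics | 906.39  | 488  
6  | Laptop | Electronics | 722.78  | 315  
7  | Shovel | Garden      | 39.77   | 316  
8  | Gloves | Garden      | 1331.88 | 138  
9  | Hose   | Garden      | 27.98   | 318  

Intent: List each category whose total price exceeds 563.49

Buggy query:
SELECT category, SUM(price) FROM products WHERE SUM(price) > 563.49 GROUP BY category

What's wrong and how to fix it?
Bug: SUM(price) is an aggregate, but WHERE filters rows before aggregation

Fix: Move the aggregate condition to a HAVING clause

Corrected query:
SELECT category, SUM(price) FROM products GROUP BY category HAVING SUM(price) > 563.49

Result:
category    | SUM(price)
------------+-----------
Electronics | 2320.49   
Garden      | 2884.94   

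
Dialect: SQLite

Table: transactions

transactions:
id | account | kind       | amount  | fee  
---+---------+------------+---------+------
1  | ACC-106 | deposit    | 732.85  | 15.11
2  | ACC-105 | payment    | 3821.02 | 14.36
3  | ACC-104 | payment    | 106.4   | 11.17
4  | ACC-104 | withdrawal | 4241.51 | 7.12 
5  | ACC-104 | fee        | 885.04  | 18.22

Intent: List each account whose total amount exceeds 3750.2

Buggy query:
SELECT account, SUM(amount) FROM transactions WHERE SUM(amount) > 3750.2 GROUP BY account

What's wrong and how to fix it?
Bug: SUM(amount) is an aggregate, but WHERE filters rows before aggregation

Fix: Use HAVING (which filters groups after aggregation) instead of WHERE

Corrected query:
SELECT account, SUM(amount) FROM transactions GROUP BY account HAVING SUM(amount) > 3750.2

Result:
account | SUM(amount)
--------+------------
ACC-104 | 5232.95    
ACC-105 | 3821.02    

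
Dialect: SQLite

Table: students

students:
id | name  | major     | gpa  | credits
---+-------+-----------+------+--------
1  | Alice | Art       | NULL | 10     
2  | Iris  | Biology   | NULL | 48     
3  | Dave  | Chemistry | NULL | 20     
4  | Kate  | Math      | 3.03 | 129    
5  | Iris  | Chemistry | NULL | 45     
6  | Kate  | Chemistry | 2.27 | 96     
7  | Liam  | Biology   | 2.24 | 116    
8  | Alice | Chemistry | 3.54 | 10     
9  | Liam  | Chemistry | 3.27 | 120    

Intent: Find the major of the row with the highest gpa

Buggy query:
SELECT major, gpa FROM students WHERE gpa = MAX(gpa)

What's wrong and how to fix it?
Bug: WHERE is evaluated per row; an aggregate over the whole table isn't defined there

Fix: Wrap MAX in a scalar subquery so WHERE compares against a single value

Corrected query:
SELECT major, gpa FROM students WHERE gpa = (SELECT MAX(gpa) FROM students)

Result:
major     | gpa 
----------+-----
Chemistry | 3.54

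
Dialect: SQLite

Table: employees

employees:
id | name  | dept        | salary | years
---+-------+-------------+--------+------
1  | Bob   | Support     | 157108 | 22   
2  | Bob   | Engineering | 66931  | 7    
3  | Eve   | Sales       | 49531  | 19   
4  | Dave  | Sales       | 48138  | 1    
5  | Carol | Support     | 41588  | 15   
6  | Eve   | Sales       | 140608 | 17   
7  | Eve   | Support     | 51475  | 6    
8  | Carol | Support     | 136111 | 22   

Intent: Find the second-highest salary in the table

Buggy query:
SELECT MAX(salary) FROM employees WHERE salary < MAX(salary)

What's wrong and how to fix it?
Bug: MAX(salary) on the right of the comparison is an aggregate-in-WHERE error

Fix: Put the inner MAX in a scalar subquery

Corrected query:
SELECT MAX(salary) FROM employees WHERE salary < (SELECT MAX(salary) FROM employees)

Result:
MAX(salary)
-----------
140608     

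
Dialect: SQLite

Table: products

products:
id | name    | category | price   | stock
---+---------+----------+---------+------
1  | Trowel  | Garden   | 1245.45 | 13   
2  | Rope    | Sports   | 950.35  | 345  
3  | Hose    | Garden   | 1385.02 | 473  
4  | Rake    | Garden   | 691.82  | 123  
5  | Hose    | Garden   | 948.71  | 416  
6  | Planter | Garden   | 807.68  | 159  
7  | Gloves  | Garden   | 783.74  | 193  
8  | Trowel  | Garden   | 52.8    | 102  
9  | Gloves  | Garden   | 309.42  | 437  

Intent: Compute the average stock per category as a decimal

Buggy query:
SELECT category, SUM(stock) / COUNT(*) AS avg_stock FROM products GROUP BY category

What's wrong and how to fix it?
Bug: SUM(stock) and COUNT(*) are both integers; the division truncates the fractional part

Fix: Multiply by 1.0 (or CAST to REAL) to force floating-point division

Corrected query:
SELECT category, SUM(stock) * 1.0 / COUNT(*) AS avg_stock FROM products GROUP BY category

Result:
category | avg_stock
---------+----------
Garden   | 239.5    
Sports   | 345      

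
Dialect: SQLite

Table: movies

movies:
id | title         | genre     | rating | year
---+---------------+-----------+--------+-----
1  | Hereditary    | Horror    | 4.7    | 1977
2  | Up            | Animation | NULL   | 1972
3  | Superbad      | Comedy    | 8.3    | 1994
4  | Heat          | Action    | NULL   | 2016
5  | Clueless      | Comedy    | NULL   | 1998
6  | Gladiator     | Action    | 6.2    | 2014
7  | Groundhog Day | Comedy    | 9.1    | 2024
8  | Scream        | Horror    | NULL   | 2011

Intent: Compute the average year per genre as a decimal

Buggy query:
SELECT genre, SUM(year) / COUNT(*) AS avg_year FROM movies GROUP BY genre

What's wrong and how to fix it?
Bug: SUM(year) and COUNT(*) are both integers; the division truncates the fractional part

Fix: Cast one side to REAL so the division keeps the fractional part

Corrected query:
SELECT genre, SUM(year) * 1.0 / COUNT(*) AS avg_year FROM movies GROUP BY genre

Result:
genre     | avg_year   
----------+------------
Action    | 2015       
Animation | 1972       
Comedy    | 2005.333333
Horror    | 1994       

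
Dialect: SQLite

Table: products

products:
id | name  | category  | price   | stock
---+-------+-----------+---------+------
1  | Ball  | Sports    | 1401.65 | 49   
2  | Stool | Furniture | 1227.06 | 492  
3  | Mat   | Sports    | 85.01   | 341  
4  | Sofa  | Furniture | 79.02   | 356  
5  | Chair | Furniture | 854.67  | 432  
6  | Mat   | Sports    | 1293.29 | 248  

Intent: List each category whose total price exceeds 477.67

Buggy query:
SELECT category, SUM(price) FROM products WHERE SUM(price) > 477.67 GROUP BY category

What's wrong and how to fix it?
Bug: WHERE runs before GROUP BY, so aggregates aren't available there

Fix: Use HAVING (which filters groups after aggregation) instead of WHERE

Corrected query:
SELECT category, SUM(price) FROM products GROUP BY category HAVING SUM(price) > 477.67

Result:
category  | SUM(price)
----------+-----------
Furniture | 2160.75   
Sports    | 2779.95   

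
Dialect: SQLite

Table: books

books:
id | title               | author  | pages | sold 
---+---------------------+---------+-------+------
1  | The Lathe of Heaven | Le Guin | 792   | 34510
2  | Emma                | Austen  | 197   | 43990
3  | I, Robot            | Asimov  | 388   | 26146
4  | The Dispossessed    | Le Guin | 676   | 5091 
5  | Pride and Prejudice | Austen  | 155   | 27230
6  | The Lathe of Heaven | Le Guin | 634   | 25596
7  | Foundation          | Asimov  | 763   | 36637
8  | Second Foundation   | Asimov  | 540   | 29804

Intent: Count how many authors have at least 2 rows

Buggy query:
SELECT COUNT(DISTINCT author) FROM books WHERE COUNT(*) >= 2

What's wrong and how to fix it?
Bug: WHERE filters individual rows, not groups, so a group-level COUNT is invalid there

Fix: Use a subquery that GROUPs and filters with HAVING, then count its rows

Corrected query:
SELECT COUNT(*) FROM (SELECT author FROM books GROUP BY author HAVING COUNT(*) >= 2)

Result:
COUNT(*)
--------
3       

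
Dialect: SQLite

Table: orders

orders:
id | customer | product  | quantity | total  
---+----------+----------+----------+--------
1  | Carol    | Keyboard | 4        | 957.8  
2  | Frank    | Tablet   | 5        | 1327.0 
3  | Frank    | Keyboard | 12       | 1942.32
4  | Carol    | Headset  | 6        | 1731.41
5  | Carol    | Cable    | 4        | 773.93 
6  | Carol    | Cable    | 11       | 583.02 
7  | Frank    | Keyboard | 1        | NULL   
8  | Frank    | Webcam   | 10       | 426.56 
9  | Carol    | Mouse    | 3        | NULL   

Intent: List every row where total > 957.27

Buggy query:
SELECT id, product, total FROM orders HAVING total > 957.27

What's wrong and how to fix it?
Bug: This is a non-aggregate query (no GROUP BY, no aggregates), so in SQLite the HAVING clause is invalid here; a row-level condition belongs in WHERE

Fix: Use WHERE for row-level filtering

Corrected query:
SELECT id, product, total FROM orders WHERE total > 957.27

Result:
id | product  | total  
---+----------+--------
1  | Keyboard | 957.8  
2  | Tablet   | 1327   
3  | Keyboard | 1942.32
4  | Headset  | 1731.41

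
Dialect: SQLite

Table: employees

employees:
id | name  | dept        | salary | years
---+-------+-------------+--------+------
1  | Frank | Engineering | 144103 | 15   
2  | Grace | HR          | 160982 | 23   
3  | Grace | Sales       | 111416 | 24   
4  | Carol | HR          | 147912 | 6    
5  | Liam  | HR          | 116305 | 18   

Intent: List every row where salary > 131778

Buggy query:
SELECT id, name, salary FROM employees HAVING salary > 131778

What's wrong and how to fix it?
Bug: HAVING filters the output of aggregation, but this query has no GROUP BY and no aggregate functions, so SQLite rejects it (HAVING clause on a non-aggregate query); the condition here is per row

Fix: Use WHERE for row-level filtering

Corrected query:
SELECT id, name, salary FROM employees WHERE salary > 131778

Result:
id | name  | salary
---+-------+-------
1  | Frank | 144103
2  | Grace | 160982
4  | Carol | 147912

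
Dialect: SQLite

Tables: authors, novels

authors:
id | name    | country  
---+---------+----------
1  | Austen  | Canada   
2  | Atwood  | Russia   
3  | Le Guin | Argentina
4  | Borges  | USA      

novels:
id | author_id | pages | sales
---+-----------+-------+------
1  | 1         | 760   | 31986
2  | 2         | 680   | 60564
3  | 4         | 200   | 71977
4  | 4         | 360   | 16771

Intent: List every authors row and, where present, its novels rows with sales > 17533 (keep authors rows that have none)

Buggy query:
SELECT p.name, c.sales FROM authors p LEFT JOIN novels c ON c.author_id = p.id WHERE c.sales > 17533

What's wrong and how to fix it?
Bug: Filtering c.sales in WHERE discards the NULL rows produced by LEFT JOIN, turning it into an inner join

Fix: Move the right-table condition into the ON clause so unmatched parents are kept

Corrected query:
SELECT p.name, c.sales FROM authors p LEFT JOIN novels c ON c.author_id = p.id AND c.sales > 17533

Result:
name    | sales
--------+------
Austen  | 31986
Atwood  | 60564
Le Guin | NULL 
Borges  | 71977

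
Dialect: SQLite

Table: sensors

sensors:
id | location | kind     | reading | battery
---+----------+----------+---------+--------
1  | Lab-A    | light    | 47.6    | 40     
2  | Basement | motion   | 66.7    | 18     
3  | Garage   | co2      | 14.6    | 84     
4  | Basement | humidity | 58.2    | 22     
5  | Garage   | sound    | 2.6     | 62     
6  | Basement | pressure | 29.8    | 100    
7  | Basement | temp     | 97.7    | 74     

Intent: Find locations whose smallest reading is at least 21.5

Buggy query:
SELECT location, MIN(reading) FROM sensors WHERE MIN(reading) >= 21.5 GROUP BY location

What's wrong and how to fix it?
Bug: MIN() in WHERE is a misuse of aggregate

Fix: Replace WHERE with HAVING after the GROUP BY

Corrected query:
SELECT location, MIN(reading) FROM sensors GROUP BY location HAVING MIN(reading) >= 21.5

Result:
location | MIN(reading)
---------+-------------
Basement | 29.8        
Lab-A    | 47.6        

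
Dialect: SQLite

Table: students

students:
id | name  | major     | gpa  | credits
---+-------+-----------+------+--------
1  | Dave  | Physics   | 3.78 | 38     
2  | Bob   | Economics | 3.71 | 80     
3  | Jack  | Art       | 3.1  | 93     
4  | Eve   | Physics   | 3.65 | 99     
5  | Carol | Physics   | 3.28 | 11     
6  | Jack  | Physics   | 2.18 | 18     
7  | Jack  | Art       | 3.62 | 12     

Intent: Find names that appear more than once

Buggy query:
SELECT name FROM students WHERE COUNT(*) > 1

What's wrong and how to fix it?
Bug: WHERE can't reference COUNT(*); aggregates are computed after WHERE

Fix: Group first, then use HAVING for the count condition

Corrected query:
SELECT name FROM students GROUP BY name HAVING COUNT(*) > 1

Result:
name
----
Jack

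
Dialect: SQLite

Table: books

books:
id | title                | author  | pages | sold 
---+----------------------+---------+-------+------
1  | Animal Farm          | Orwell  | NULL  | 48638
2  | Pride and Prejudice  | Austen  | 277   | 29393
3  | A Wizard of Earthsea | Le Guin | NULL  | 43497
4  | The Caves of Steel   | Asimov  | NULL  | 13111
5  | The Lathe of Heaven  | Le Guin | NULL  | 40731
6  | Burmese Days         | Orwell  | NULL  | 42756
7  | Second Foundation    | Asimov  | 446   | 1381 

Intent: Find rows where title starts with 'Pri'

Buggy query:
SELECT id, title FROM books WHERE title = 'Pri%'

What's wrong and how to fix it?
Bug: '=' compares the literal string including the % character; pattern matching needs LIKE

Fix: Use LIKE for wildcard pattern matching

Corrected query:
SELECT id, title FROM books WHERE title LIKE 'Pri%'

Result:
id | title              
---+--------------------
2  | Pride and Prejudice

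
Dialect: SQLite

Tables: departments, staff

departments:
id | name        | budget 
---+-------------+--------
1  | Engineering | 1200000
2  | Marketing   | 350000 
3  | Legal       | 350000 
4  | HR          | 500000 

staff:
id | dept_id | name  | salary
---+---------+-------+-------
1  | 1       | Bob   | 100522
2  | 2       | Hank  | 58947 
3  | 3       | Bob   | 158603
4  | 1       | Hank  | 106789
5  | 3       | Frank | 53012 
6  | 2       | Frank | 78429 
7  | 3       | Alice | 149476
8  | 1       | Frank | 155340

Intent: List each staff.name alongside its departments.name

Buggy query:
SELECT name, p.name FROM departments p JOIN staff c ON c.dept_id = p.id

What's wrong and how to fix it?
Bug: Both tables have a 'name' column; the unqualified reference is ambiguous

Fix: Prefix ambiguous columns with the table alias

Corrected query:
SELECT c.name, p.name FROM departments p JOIN staff c ON c.dept_id = p.id

Result:
name  | name       
------+------------
Bob   | Engineering
Hank  | Marketing  
Bob   | Legal      
Hank  | Engineering
Frank | Legal      
Frank | Marketing  
Alice | Legal      
Frank | Engineering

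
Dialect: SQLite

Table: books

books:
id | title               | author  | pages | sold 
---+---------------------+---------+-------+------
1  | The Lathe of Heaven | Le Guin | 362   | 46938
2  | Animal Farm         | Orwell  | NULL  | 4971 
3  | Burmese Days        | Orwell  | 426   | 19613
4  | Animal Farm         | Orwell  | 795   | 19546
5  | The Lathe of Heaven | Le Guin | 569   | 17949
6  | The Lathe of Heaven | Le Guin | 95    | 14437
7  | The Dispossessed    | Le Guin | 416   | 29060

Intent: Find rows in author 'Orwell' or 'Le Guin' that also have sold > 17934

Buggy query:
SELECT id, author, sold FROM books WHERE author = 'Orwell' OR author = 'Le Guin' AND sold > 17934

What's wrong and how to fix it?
Bug: AND binds tighter than OR, so this parses as author = 'Orwell' OR (author = 'Le Guin' AND sold > 17934)

Fix: Group the OR with parentheses (or use IN), then AND the threshold

Corrected query:
SELECT id, author, sold FROM books WHERE (author = 'Orwell' OR author = 'Le Guin') AND sold > 17934

Result:
id | author  | sold 
---+---------+------
1  | Le Guin | 46938
3  | Orwell  | 19613
4  | Orwell  | 19546
5  | Le Guin | 17949
7  | Le Guin | 29060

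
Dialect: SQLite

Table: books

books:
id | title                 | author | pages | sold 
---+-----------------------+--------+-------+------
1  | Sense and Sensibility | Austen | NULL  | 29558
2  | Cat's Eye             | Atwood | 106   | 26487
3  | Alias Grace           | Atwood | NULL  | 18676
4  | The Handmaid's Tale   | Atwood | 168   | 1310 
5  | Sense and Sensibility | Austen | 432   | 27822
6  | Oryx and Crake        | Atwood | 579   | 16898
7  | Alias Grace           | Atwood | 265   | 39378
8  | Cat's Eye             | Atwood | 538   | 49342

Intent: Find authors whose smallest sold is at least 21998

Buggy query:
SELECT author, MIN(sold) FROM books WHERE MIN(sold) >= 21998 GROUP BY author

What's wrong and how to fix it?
Bug: MIN() in WHERE is a misuse of aggregate

Fix: Use HAVING for the per-group MIN condition

Corrected query:
SELECT author, MIN(sold) FROM books GROUP BY author HAVING MIN(sold) >= 21998

Result:
author | MIN(sold)
-------+----------
Austen | 27822    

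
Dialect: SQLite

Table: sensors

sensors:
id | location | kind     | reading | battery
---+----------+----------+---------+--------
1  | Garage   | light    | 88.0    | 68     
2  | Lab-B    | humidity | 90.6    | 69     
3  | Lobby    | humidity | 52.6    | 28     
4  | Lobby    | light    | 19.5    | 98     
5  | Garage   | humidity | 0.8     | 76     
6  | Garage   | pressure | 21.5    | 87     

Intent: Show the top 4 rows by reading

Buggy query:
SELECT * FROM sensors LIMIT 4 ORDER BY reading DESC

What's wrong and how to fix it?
Bug: LIMIT must come after ORDER BY

Fix: Swap the clauses: ORDER BY first, then LIMIT

Corrected query:
SELECT * FROM sensors ORDER BY reading DESC LIMIT 4

Result:
id | location | kind     | reading | battery
---+----------+----------+---------+--------
2  | Lab-B    | humidity | 90.6    | 69     
1  | Garage   | light    | 88      | 68     
3  | Lobby    | humidity | 52.6    | 28     
6  | Garage   | pressure | 21.5    | 87     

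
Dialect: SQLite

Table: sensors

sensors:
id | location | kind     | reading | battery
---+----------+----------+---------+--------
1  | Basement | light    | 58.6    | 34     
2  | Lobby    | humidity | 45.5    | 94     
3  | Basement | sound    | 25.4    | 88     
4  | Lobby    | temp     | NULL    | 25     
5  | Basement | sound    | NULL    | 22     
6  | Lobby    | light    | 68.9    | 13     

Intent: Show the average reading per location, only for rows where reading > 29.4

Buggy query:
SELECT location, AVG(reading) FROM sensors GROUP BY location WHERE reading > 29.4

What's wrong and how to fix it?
Bug: Row-level WHERE must come before GROUP BY in the clause order

Fix: Move the WHERE clause before GROUP BY

Corrected query:
SELECT location, AVG(reading) FROM sensors WHERE reading > 29.4 GROUP BY location

Result:
location | AVG(reading)
---------+-------------
Basement | 58.6        
Lobby    | 57.2        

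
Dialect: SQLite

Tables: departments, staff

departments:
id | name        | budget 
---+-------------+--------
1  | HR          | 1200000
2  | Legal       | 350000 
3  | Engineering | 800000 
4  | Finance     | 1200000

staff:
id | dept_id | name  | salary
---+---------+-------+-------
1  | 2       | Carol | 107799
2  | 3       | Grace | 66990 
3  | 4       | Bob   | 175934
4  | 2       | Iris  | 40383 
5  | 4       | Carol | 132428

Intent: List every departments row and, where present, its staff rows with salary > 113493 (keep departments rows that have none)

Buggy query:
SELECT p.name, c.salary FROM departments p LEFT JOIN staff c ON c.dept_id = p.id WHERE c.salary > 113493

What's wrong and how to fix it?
Bug: Filtering c.salary in WHERE discards the NULL rows produced by LEFT JOIN, turning it into an inner join

Fix: Put 'c.salary > 113493' in the JOIN's ON clause instead of WHERE

Corrected query:
SELECT p.name, c.salary FROM departments p LEFT JOIN staff c ON c.dept_id = p.id AND c.salary > 113493

Result:
name        | salary
------------+-------
HR          | NULL  
Legal       | NULL  
Engineering | NULL  
Finance     | 132428
Finance     | 175934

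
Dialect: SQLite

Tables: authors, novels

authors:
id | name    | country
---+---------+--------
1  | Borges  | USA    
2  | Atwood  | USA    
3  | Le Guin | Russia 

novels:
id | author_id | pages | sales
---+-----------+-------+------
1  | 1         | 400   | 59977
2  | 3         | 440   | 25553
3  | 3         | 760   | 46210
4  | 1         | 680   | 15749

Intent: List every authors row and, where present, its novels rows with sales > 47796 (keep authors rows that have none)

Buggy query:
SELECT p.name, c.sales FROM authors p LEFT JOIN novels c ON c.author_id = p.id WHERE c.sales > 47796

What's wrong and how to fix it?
Bug: Filtering c.sales in WHERE discards the NULL rows produced by LEFT JOIN, turning it into an inner join

Fix: Move the right-table condition into the ON clause so unmatched parents are kept

Corrected query:
SELECT p.name, c.sales FROM authors p LEFT JOIN novels c ON c.author_id = p.id AND c.sales > 47796

Result:
name    | sales
--------+------
Borges  | 59977
Atwood  | NULL 
Le Guin | NULL 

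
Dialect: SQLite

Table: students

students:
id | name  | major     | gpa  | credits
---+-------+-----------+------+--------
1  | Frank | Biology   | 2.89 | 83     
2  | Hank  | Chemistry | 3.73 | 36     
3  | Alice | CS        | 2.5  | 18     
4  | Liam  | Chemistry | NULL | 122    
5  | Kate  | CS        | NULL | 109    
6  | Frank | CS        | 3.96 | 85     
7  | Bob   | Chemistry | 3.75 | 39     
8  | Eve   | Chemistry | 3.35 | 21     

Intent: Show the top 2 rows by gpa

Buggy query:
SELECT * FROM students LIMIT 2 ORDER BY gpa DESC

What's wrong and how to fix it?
Bug: LIMIT must come after ORDER BY

Fix: Swap the clauses: ORDER BY first, then LIMIT

Corrected query:
SELECT * FROM students ORDER BY gpa DESC LIMIT 2

Result:
id | name  | major     | gpa  | credits
---+-------+-----------+------+--------
6  | Frank | CS        | 3.96 | 85     
7  | Bob   | Chemistry | 3.75 | 39     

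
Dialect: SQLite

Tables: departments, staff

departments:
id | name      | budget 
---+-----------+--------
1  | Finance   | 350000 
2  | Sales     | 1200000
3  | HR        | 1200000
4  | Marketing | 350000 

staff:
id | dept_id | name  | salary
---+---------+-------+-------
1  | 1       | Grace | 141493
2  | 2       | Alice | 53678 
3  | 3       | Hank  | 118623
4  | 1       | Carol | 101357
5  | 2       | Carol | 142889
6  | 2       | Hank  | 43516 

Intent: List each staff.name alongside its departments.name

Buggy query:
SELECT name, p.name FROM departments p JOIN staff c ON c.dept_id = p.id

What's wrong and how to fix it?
Bug: Both tables have a 'name' column; the unqualified reference is ambiguous

Fix: Qualify the column with its table alias (c.name)

Corrected query:
SELECT c.name, p.name FROM departments p JOIN staff c ON c.dept_id = p.id

Result:
name  | name   
------+--------
Grace | Finance
Alice | Sales  
Hank  | HR     
Carol | Finance
Carol | Sales  
Hank  | Sales  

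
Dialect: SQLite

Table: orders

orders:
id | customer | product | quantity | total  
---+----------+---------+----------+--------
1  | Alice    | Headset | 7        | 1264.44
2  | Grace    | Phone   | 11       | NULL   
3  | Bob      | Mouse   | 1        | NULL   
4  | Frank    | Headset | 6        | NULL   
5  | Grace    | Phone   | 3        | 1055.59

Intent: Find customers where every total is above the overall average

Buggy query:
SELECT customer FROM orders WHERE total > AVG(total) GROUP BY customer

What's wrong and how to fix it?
Bug: AVG() is an aggregate; it can't sit directly in WHERE

Fix: Compute the overall average in a scalar subquery and compare each group's MIN against it in HAVING

Corrected query:
SELECT customer FROM orders GROUP BY customer HAVING MIN(total) > (SELECT AVG(total) FROM orders)

Result:
customer
--------
Alice   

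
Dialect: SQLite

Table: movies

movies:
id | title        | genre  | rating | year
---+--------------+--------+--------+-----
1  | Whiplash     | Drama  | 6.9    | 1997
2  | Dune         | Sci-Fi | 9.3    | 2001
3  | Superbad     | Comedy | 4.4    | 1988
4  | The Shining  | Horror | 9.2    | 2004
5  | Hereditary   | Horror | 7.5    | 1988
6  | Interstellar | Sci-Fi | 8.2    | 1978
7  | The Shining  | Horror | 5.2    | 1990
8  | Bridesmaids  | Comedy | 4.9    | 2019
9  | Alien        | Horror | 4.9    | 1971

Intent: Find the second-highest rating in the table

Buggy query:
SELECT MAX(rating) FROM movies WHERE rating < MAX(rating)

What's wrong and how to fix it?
Bug: The inner MAX is an aggregate inside WHERE, which is not allowed

Fix: Compute the overall MAX in a subquery, then take MAX of rows below it

Corrected query:
SELECT MAX(rating) FROM movies WHERE rating < (SELECT MAX(rating) FROM movies)

Result:
MAX(rating)
-----------
9.2        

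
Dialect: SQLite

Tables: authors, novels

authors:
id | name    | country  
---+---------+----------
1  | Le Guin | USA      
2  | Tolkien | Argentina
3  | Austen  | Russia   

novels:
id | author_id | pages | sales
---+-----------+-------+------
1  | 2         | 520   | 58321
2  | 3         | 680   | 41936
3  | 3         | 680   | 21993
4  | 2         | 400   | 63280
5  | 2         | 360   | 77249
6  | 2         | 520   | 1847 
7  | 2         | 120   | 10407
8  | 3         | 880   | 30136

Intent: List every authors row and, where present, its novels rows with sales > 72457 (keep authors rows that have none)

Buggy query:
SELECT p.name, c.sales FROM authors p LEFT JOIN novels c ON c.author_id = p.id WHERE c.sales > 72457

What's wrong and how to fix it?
Bug: A WHERE condition on the right-hand table after LEFT JOIN drops unmatched parents

Fix: Move the right-table condition into the ON clause so unmatched parents are kept

Corrected query:
SELECT p.name, c.sales FROM authors p LEFT JOIN novels c ON c.author_id = p.id AND c.sales > 72457

Result:
name    | sales
--------+------
Le Guin | NULL 
Tolkien | 77249
Austen  | NULL 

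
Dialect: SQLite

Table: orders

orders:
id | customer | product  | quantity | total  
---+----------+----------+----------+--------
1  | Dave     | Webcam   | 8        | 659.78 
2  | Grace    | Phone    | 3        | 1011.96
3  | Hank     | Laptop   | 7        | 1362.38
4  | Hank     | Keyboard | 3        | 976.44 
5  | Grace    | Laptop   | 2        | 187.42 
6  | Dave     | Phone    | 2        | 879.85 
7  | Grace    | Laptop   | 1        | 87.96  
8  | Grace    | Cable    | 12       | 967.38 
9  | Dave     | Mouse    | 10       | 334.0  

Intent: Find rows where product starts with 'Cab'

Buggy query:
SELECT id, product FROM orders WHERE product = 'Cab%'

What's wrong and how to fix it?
Bug: Wildcards only work with LIKE; '=' treats '%' as a literal character

Fix: Replace '=' with LIKE so 'Cab%' is treated as a pattern

Corrected query:
SELECT id, product FROM orders WHERE product LIKE 'Cab%'

Result:
id | product
---+--------
8  | Cable  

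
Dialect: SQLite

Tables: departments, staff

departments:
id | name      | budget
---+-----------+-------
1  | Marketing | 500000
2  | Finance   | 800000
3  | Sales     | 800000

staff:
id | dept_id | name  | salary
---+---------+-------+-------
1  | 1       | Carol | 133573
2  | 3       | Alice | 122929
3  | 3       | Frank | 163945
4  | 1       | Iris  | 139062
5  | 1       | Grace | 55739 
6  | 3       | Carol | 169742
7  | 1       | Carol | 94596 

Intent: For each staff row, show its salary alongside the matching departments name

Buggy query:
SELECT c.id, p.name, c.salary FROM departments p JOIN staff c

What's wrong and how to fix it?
Bug: Missing join condition: each staff row is matched to all departments rows instead of just its own

Fix: Specify the join condition linking the foreign key to the parent id

Corrected query:
SELECT c.id, p.name, c.salary FROM departments p JOIN staff c ON c.dept_id = p.id

Result:
id | name      | salary
---+-----------+-------
1  | Marketing | 133573
2  | Sales     | 122929
3  | Sales     | 163945
4  | Marketing | 139062
5  | Marketing | 55739 
6  | Sales     | 169742
7  | Marketing | 94596 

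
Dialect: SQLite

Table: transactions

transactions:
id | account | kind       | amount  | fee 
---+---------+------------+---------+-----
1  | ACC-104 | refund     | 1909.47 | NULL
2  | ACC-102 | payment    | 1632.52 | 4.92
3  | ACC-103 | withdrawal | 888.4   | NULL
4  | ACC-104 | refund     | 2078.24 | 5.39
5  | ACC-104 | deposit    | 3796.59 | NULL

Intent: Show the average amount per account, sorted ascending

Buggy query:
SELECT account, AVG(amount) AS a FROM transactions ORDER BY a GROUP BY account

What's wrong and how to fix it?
Bug: GROUP BY must precede ORDER BY

Fix: Move ORDER BY to the end, after GROUP BY

Corrected query:
SELECT account, AVG(amount) AS a FROM transactions GROUP BY account ORDER BY a

Result:
account | a          
--------+------------
ACC-103 | 888.4      
ACC-102 | 1632.52    
ACC-104 | 2594.766667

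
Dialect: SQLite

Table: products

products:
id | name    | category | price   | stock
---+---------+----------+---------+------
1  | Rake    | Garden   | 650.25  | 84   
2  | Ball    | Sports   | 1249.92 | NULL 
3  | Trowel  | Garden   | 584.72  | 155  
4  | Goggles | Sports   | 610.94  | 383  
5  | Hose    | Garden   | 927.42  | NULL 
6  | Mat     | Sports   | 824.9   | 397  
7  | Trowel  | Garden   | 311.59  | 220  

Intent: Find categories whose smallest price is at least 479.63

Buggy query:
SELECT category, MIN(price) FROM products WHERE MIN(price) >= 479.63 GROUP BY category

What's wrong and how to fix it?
Bug: MIN() in WHERE is a misuse of aggregate

Fix: Replace WHERE with HAVING after the GROUP BY

Corrected query:
SELECT category, MIN(price) FROM products GROUP BY category HAVING MIN(price) >= 479.63

Result:
category | MIN(price)
---------+-----------
Sports   | 610.94    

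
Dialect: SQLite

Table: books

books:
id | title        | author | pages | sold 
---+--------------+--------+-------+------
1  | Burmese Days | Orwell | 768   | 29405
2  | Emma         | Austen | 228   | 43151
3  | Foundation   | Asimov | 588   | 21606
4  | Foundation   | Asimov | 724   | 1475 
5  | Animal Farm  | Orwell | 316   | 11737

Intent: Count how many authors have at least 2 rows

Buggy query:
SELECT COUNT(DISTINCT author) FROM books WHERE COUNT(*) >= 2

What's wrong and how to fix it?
Bug: WHERE filters individual rows, not groups, so a group-level COUNT is invalid there

Fix: Use a subquery that GROUPs and filters with HAVING, then count its rows

Corrected query:
SELECT COUNT(*) FROM (SELECT author FROM books GROUP BY author HAVING COUNT(*) >= 2)

Result:
COUNT(*)
--------
2       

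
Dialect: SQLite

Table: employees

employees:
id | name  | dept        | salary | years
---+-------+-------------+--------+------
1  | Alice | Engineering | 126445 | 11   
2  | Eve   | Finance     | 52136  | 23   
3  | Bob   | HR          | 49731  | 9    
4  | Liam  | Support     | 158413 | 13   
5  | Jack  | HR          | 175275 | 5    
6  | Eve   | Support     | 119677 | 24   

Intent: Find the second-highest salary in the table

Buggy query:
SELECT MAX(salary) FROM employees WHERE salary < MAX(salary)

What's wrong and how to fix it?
Bug: The inner MAX is an aggregate inside WHERE, which is not allowed

Fix: Compute the overall MAX in a subquery, then take MAX of rows below it

Corrected query:
SELECT MAX(salary) FROM employees WHERE salary < (SELECT MAX(salary) FROM employees)

Result:
MAX(salary)
-----------
158413     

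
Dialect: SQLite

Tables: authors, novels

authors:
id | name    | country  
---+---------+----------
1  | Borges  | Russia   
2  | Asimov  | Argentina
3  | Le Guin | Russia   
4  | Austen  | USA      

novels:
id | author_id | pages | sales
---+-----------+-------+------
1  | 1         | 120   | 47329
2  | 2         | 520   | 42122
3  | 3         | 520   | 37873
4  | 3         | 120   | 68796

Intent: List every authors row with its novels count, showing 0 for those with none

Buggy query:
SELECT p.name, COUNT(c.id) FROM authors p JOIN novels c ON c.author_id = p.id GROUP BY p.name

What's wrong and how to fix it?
Bug: INNER JOIN drops authors rows that have no matching novels rows

Fix: Use LEFT JOIN so parents without children still appear (COUNT(c.id) gives 0)

Corrected query:
SELECT p.name, COUNT(c.id) FROM authors p LEFT JOIN novels c ON c.author_id = p.id GROUP BY p.name

Result:
name    | COUNT(c.id)
--------+------------
Asimov  | 1          
Austen  | 0          
Borges  | 1          
Le Guin | 2          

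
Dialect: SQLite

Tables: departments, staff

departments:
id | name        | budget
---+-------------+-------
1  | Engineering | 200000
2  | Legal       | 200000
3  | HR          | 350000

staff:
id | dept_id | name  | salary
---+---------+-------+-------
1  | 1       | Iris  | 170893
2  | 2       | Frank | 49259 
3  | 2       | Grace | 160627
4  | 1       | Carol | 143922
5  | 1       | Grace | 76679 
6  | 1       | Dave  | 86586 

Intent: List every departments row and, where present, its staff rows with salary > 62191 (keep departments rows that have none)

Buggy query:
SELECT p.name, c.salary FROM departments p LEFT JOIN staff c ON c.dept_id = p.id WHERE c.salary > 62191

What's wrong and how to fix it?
Bug: Filtering c.salary in WHERE discards the NULL rows produced by LEFT JOIN, turning it into an inner join

Fix: Move the right-table condition into the ON clause so unmatched parents are kept

Corrected query:
SELECT p.name, c.salary FROM departments p LEFT JOIN staff c ON c.dept_id = p.id AND c.salary > 62191

Result:
name        | salary
------------+-------
Engineering | 76679 
Engineering | 86586 
Engineering | 143922
Engineering | 170893
Legal       | 160627
HR          | NULL  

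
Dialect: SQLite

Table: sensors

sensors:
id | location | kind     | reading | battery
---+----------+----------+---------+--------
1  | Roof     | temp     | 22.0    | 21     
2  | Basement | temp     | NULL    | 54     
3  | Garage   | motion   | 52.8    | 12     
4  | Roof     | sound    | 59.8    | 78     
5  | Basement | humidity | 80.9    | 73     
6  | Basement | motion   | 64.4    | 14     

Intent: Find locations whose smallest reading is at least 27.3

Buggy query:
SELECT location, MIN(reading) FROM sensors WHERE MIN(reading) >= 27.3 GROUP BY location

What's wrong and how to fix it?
Bug: Aggregates like MIN are computed per group after WHERE runs

Fix: Use HAVING for the per-group MIN condition

Corrected query:
SELECT location, MIN(reading) FROM sensors GROUP BY location HAVING MIN(reading) >= 27.3

Result:
location | MIN(reading)
---------+-------------
Basement | 64.4        
Garage   | 52.8        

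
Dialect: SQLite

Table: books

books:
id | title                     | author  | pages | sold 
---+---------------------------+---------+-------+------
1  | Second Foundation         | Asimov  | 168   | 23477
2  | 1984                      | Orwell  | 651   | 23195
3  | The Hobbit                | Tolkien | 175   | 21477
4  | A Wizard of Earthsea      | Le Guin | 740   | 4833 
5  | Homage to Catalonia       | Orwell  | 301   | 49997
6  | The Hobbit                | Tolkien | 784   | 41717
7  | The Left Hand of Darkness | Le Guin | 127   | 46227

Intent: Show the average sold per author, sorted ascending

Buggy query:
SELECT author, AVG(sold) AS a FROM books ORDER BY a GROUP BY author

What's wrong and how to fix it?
Bug: ORDER BY appears before GROUP BY; SQL clause order requires GROUP BY first

Fix: Reorder: SELECT … FROM … GROUP BY … ORDER BY …

Corrected query:
SELECT author, AVG(sold) AS a FROM books GROUP BY author ORDER BY a

Result:
author  | a    
--------+------
Asimov  | 23477
Le Guin | 25530
Tolkien | 31597
Orwell  | 36596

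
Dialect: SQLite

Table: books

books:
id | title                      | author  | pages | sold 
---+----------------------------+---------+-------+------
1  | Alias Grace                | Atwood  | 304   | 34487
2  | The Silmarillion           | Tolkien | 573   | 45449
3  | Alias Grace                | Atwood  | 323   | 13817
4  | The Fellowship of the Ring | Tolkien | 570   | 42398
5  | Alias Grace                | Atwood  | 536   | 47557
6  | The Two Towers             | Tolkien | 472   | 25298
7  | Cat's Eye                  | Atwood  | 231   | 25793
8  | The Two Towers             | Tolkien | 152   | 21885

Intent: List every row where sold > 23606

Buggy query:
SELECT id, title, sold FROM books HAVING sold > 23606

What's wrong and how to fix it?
Bug: This is a non-aggregate query (no GROUP BY, no aggregates), so in SQLite the HAVING clause is invalid here; a row-level condition belongs in WHERE

Fix: Use WHERE for row-level filtering

Corrected query:
SELECT id, title, sold FROM books WHERE sold > 23606

Result:
id | title                      | sold 
---+----------------------------+------
1  | Alias Grace                | 34487
2  | The Silmarillion           | 45449
4  | The Fellowship of the Ring | 42398
5  | Alias Grace                | 47557
6  | The Two Towers             | 25298
7  | Cat's Eye                  | 25793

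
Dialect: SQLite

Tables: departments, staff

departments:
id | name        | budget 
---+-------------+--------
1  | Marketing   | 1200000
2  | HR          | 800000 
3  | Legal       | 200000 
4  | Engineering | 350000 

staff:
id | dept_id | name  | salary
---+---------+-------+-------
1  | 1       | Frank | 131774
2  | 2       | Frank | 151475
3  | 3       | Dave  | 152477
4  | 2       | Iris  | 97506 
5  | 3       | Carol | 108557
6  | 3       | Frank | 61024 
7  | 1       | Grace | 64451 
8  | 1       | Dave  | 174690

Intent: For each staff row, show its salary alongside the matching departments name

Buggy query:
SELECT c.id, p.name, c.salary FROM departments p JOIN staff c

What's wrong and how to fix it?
Bug: JOIN with no ON clause produces a cartesian product; every staff row pairs with every departments row

Fix: Specify the join condition linking the foreign key to the parent id

Corrected query:
SELECT c.id, p.name, c.salary FROM departments p JOIN staff c ON c.dept_id = p.id

Result:
id | name      | salary
---+-----------+-------
1  | Marketing | 131774
2  | HR        | 151475
3  | Legal     | 152477
4  | HR        | 97506 
5  | Legal     | 108557
6  | Legal     | 61024 
7  | Marketing | 64451 
8  | Marketing | 174690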